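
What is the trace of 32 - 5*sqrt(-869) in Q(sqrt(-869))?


Tr(a + b*sqrt(d)) = (a + b*sqrt(d)) + (a - b*sqrt(d)) = 2a
= 2 * (32)
= 64

64


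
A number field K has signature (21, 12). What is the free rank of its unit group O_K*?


By Dirichlet's unit theorem:
rank = r1 + r2 - 1
= 21 + 12 - 1
= 32

32


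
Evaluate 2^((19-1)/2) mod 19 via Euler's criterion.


p = 19 is prime and the exponent is (p-1)/2 = 9, so by Euler's criterion 2^9 = (2/19) = +1 or -1 mod 19.
Compute by square-and-multiply:
  9 = 8 + 1 (binary 1001)
  Repeated squaring mod 19: 2^1 = 2, 2^2 = 4, 2^4 = 16, 2^8 = 9
  2^9 = 2^8 * 2^1 = 9 * 2 mod 19
    9 * 2 = 18 = 18 mod 19
  2^9 = 18 mod 19
Result 18 = p - 1 = -1 mod 19: 2 is a quadratic non-residue mod 19. As a residue in [0, p-1] the value is 18.
2^9 mod 19 = 18

18


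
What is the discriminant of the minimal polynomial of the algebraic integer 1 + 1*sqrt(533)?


The element 1 + 1*sqrt(533) has minimal polynomial:
x^2 - 2*x - 532
Discriminant = (-2)^2 - 4*(-532)
= 4 + 2128
= 2132

2132


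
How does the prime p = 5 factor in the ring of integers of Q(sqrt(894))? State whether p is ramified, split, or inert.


K = Q(sqrt(894)). Since d mod 4 = 2, disc(K) = 3576.
Check p | disc: 3576 mod 5 = 1.
p does not divide disc. Compute Legendre symbol (d/p):
4^((5-1)/2) mod 5 = 1
(d/p) = 1, so p splits: (p) = P*P' with e=1, f=1, g=2.
Therefore p is split.

split


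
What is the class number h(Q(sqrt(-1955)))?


K = Q(sqrt(-1955)). d mod 4 = 1, so D = disc(K) = d = -1955
h(K) equals the number of primitive reduced positive-definite forms (a, b, c) = a*x^2 + b*x*y + c*y^2 with b^2 - 4ac = D,
where reduced means |b| <= a <= c, with b >= 0 whenever |b| = a or a = c, and primitive means gcd(a, b, c) = 1.
Reduced forces 3a^2 <= |D| = 1955, so 1 <= a <= 25; b must have the parity of D, and c = (b^2 - D)/(4a) must be an integer >= a.
Enumerate a = 1..25, b in [-a, a]:
  a=1: (1, 1, 489)  [1]
  a=2: none
  a=3: (3, -1, 163), (3, 1, 163)  [2]
  a=4: none
  a=5: (5, 5, 99)  [1]
  a=6..8: none
  a=9: (9, -5, 55), (9, 5, 55)  [2]
  a=10: none
  a=11: (11, -5, 45), (11, 5, 45)  [2]
  a=12..14: none
  a=15: (15, -5, 33), (15, 5, 33)  [2]
  a=16: none
  a=17: (17, 17, 33)  [1]
  a=18..22: none
  a=23: (23, 23, 27)  [1]
  a=24..25: none
Total reduced forms: 1 + 2 + 1 + 2 + 2 + 2 + 1 + 1 = 12
h = 12

12


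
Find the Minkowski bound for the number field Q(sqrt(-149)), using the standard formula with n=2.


d = -149, d mod 4 = 3, so disc(K) = 4d = -596; |disc(K)| = 596
Imaginary quadratic field, so n = 2, s = r2 = 1, r1 = 0
M = (n!/n^n) * (4/pi)^s * sqrt(|disc(K)|) = (2!/2^2) * (4/pi)^1 * sqrt(596)
= 0.5 * 1.273240 * 24.413111
= 15.5419

15.5419


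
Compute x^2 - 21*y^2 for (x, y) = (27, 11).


x^2 - d*y^2
= 27^2 - 21*11^2
= 729 - 2541
= -1812

-1812


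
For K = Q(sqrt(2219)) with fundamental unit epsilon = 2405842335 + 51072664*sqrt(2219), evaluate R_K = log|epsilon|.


epsilon = 2405842335 + 51072664*sqrt(2219)
= 4.8117e+09
R = ln(4.8117e+09)
= 22.2943

22.2943


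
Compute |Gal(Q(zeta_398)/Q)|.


|Gal(Q(zeta_398)/Q)| = phi(398)
= 198

198


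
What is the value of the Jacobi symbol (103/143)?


Compute (103/143) via quadratic reciprocity:
  reciprocity: (103/143) -> -(143/103)
  reduce: (40/103)
  pull out 2: (2/103) = +1  (since 103 mod 8 = 7)
  pull out 2: (2/103) = +1  (since 103 mod 8 = 7)
  pull out 2: (2/103) = +1  (since 103 mod 8 = 7)
  reciprocity: (5/103) -> +(103/5)
  reduce: (3/5)
  reciprocity: (3/5) -> +(5/3)
  reduce: (2/3)
  pull out 2: (2/3) = -1  (since 3 mod 8 = 3)
  (1/3) = 1
Product of signs = 1

1


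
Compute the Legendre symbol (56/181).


p = 181 is prime, so compute (56/181) with the reciprocity algorithm (Jacobi-symbol steps: pull out 2s via (2/n), flip via reciprocity, reduce):
  pull out 2: (2/181) = -1  (since 181 mod 8 = 5)
  pull out 2: (2/181) = -1  (since 181 mod 8 = 5)
  pull out 2: (2/181) = -1  (since 181 mod 8 = 5)
  reciprocity: (7/181) -> +(181/7)
  reduce: (6/7)
  pull out 2: (2/7) = +1  (since 7 mod 8 = 7)
  reciprocity: (3/7) -> -(7/3)
  reduce: (1/3)
  (1/3) = 1
Product of signs = 1
(56/181) = 1

1


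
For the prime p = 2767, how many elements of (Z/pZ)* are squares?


For prime p, the number of non-zero quadratic residues is (p-1)/2.
= (2767-1)/2
= 1383

1383


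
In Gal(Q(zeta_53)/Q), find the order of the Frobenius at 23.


The Frobenius at p in Gal(Q(zeta_n)/Q) = (Z/nZ)* is the class of p, so its order is ord_53(23), the smallest k >= 1 with 23^k = 1 mod 53.
n = 53 = 53, phi(53) = 52; the order divides phi(n).
Divisors of 52: 1, 2, 4, 13, 26, 52
Repeated squaring mod 53: 23^1 = 23, 23^2 = 52, 23^4 = 1, 23^8 = 1, 23^16 = 1, 23^32 = 1
Test divisors in increasing order:
  k=1: 23^1 = 23 mod 53
  k=2: 23^2 = 52 mod 53
  k=4: 23^4 = 1 mod 53  <- first divisor giving 1
Order = 4

4


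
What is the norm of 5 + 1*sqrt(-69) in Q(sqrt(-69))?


N(a + b*sqrt(d)) = a^2 - d*b^2
= (5)^2 - (-69)*(1)^2
= 25 + 69
= 94

94


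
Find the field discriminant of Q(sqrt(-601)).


For K = Q(sqrt(d)) with d squarefree: disc(K) = d if d = 1 mod 4, and disc(K) = 4d if d = 2 or 3 mod 4.
Here d = -601, and d mod 4 = 3.
d = 3 mod 4, not 1 (O_K = Z[sqrt(d)]), so disc(K) = 4d = 4 * (-601) = -2404

-2404


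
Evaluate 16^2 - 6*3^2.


x^2 - d*y^2
= 16^2 - 6*3^2
= 256 - 54
= 202

202


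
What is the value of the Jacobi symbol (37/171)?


Compute (37/171) via quadratic reciprocity:
  reciprocity: (37/171) -> +(171/37)
  reduce: (23/37)
  reciprocity: (23/37) -> +(37/23)
  reduce: (14/23)
  pull out 2: (2/23) = +1  (since 23 mod 8 = 7)
  reciprocity: (7/23) -> -(23/7)
  reduce: (2/7)
  pull out 2: (2/7) = +1  (since 7 mod 8 = 7)
  (1/7) = 1
Product of signs = -1

-1


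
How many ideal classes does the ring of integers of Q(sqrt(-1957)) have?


K = Q(sqrt(-1957)). d mod 4 = 3, so D = disc(K) = 4d = -7828
h(K) equals the number of primitive reduced positive-definite forms (a, b, c) = a*x^2 + b*x*y + c*y^2 with b^2 - 4ac = D,
where reduced means |b| <= a <= c, with b >= 0 whenever |b| = a or a = c, and primitive means gcd(a, b, c) = 1.
Reduced forces 3a^2 <= |D| = 7828, so 1 <= a <= 51; b must have the parity of D, and c = (b^2 - D)/(4a) must be an integer >= a.
Enumerate a = 1..51, b in [-a, a]:
  a=1: (1, 0, 1957)  [1]
  a=2: (2, 2, 979)  [1]
  a=3..10: none
  a=11: (11, -2, 178), (11, 2, 178)  [2]
  a=12..16: none
  a=17: (17, -14, 118), (17, 14, 118)  [2]
  a=18: none
  a=19: (19, 0, 103)  [1]
  a=20..21: none
  a=22: (22, -2, 89), (22, 2, 89)  [2]
  a=23..33: none
  a=34: (34, -14, 59), (34, 14, 59)  [2]
  a=35..36: none
  a=37: (37, -4, 53), (37, 4, 53)  [2]
  a=38: (38, 38, 61)  [1]
  a=39..42: none
  a=43: (43, -16, 47), (43, 16, 47)  [2]
  a=44..51: none
Total reduced forms: 1 + 1 + 2 + 2 + 1 + 2 + 2 + 2 + 1 + 2 = 16
h = 16

16


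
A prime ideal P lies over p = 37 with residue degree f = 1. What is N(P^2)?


N(P^a) = p^(a*f)
= 37^(2*1)
= 37^2
= 1369

1369


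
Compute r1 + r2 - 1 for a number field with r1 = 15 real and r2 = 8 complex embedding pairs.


By Dirichlet's unit theorem:
rank = r1 + r2 - 1
= 15 + 8 - 1
= 22

22


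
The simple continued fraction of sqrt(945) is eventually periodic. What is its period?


Run the CF algorithm for sqrt(945).
a_0 = floor(sqrt(945)) = 30; set m_0=0, q_0=1.
Recurrence: m' = q*a - m,  q' = (d - m'^2)/q,  a' = floor((a_0 + m')/q').
  step 1: m=30, q=45, a=1
  step 2: m=15, q=16, a=2
  step 3: m=17, q=41, a=1
  step 4: m=24, q=9, a=6
  step 5: m=30, q=5, a=12
  step 6: m=30, q=9, a=6
  step 7: m=24, q=41, a=1
  step 8: m=17, q=16, a=2
  step 9: m=15, q=45, a=1
  step 10: m=30, q=1, a=60
a_10 = 2*a_0 = 60, so the period closes here.
sqrt(945) = [30; 1, 2, 1, 6, 12, 6, 1, 2, 1, 60]
Period length = 10

10


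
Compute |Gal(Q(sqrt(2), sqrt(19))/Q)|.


The 2 square roots of distinct primes are multiplicatively independent over Q,
so [K:Q] = 2^2 and Gal(K/Q) is isomorphic to (Z/2Z)^2.
|Gal| = 2^2 = 4

4


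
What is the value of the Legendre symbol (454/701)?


p = 701 is prime, so compute (454/701) with the reciprocity algorithm (Jacobi-symbol steps: pull out 2s via (2/n), flip via reciprocity, reduce):
  pull out 2: (2/701) = -1  (since 701 mod 8 = 5)
  reciprocity: (227/701) -> +(701/227)
  reduce: (20/227)
  pull out 2: (2/227) = -1  (since 227 mod 8 = 3)
  pull out 2: (2/227) = -1  (since 227 mod 8 = 3)
  reciprocity: (5/227) -> +(227/5)
  reduce: (2/5)
  pull out 2: (2/5) = -1  (since 5 mod 8 = 5)
  (1/5) = 1
Product of signs = 1
(454/701) = 1

1


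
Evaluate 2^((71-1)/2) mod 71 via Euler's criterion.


p = 71 is prime and the exponent is (p-1)/2 = 35, so by Euler's criterion 2^35 = (2/71) = +1 or -1 mod 71.
Compute by square-and-multiply:
  35 = 32 + 2 + 1 (binary 100011)
  Repeated squaring mod 71: 2^1 = 2, 2^2 = 4, 2^4 = 16, 2^8 = 43, 2^16 = 3, 2^32 = 9
  2^35 = 2^32 * 2^2 * 2^1 = 9 * 4 * 2 mod 71
    9 * 4 = 36 = 36 mod 71
    36 * 2 = 72 = 1 mod 71
  2^35 = 1 mod 71
Result 1: 2 is a quadratic residue mod 71.
2^35 mod 71 = 1

1


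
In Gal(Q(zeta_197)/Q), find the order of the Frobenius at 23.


The Frobenius at p in Gal(Q(zeta_n)/Q) = (Z/nZ)* is the class of p, so its order is ord_197(23), the smallest k >= 1 with 23^k = 1 mod 197.
n = 197 = 197, phi(197) = 196; the order divides phi(n).
Divisors of 196: 1, 2, 4, 7, 14, 28, 49, 98, 196
Repeated squaring mod 197: 23^1 = 23, 23^2 = 135, 23^4 = 101, 23^8 = 154, 23^16 = 76, 23^32 = 63, 23^64 = 29, 23^128 = 53
Test divisors in increasing order:
  k=1: 23^1 = 23 mod 197
  k=2: 23^2 = 135 mod 197
  k=4: 23^4 = 101 mod 197
  k=7: 23^7 = 101 * 135 * 23 = 178 mod 197
  k=14: 23^14 = 154 * 101 * 135 = 164 mod 197
  k=28: 23^28 = 76 * 154 * 101 = 104 mod 197
  k=49: 23^49 = 63 * 76 * 23 = 1 mod 197  <- first divisor giving 1
Order = 49

49


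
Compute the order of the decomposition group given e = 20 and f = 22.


|D_P| = e * f
= 20 * 22
= 440

440


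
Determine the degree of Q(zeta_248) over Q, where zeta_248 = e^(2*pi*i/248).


The degree equals Euler's totient phi(248).
248 = 2^3 * 31
phi(248) = 120

120


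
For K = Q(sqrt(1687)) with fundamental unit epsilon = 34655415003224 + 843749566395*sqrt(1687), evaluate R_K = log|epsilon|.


epsilon = 34655415003224 + 843749566395*sqrt(1687)
= 6.9311e+13
R = ln(6.9311e+13)
= 31.8696

31.8696


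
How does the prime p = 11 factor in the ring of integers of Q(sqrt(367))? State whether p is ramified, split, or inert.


K = Q(sqrt(367)). Since d mod 4 = 3, disc(K) = 1468.
Check p | disc: 1468 mod 11 = 5.
p does not divide disc. Compute Legendre symbol (d/p):
4^((11-1)/2) mod 11 = 1
(d/p) = 1, so p splits: (p) = P*P' with e=1, f=1, g=2.
Therefore p is split.

split


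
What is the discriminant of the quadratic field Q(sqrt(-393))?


For K = Q(sqrt(d)) with d squarefree: disc(K) = d if d = 1 mod 4, and disc(K) = 4d if d = 2 or 3 mod 4.
Here d = -393, and d mod 4 = 3.
d = 3 mod 4, not 1 (O_K = Z[sqrt(d)]), so disc(K) = 4d = 4 * (-393) = -1572

-1572


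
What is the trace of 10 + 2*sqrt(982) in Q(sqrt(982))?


Tr(a + b*sqrt(d)) = (a + b*sqrt(d)) + (a - b*sqrt(d)) = 2a
= 2 * (10)
= 20

20


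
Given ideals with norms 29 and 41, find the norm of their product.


N(IJ) = N(I) * N(J)
= 29 * 41
= 1189

1189


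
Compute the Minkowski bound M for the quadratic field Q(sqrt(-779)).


d = -779, d mod 4 = 1, so disc(K) = d = -779; |disc(K)| = 779
Imaginary quadratic field, so n = 2, s = r2 = 1, r1 = 0
M = (n!/n^n) * (4/pi)^s * sqrt(|disc(K)|) = (2!/2^2) * (4/pi)^1 * sqrt(779)
= 0.5 * 1.273240 * 27.910571
= 17.7684

17.7684


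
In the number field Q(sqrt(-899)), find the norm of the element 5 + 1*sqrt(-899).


N(a + b*sqrt(d)) = a^2 - d*b^2
= (5)^2 - (-899)*(1)^2
= 25 + 899
= 924

924


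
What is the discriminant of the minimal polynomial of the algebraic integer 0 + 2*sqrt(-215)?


The element 0 + 2*sqrt(-215) has minimal polynomial:
x^2 + 0*x + 860
Discriminant = (0)^2 - 4*(860)
= 0 - 3440
= -3440

-3440


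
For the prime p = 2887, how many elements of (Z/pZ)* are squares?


For prime p, the number of non-zero quadratic residues is (p-1)/2.
= (2887-1)/2
= 1443

1443


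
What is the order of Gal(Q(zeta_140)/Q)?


|Gal(Q(zeta_140)/Q)| = phi(140)
= 48

48


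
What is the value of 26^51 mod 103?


p = 103 is prime and the exponent is (p-1)/2 = 51, so by Euler's criterion 26^51 = (26/103) = +1 or -1 mod 103.
Compute by square-and-multiply:
  51 = 32 + 16 + 2 + 1 (binary 110011)
  Repeated squaring mod 103: 26^1 = 26, 26^2 = 58, 26^4 = 68, 26^8 = 92, 26^16 = 18, 26^32 = 15
  26^51 = 26^32 * 26^16 * 26^2 * 26^1 = 15 * 18 * 58 * 26 mod 103
    15 * 18 = 270 = 64 mod 103
    64 * 58 = 3712 = 4 mod 103
    4 * 26 = 104 = 1 mod 103
  26^51 = 1 mod 103
Result 1: 26 is a quadratic residue mod 103.
26^51 mod 103 = 1

1


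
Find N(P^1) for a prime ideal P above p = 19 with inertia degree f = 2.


N(P^a) = p^(a*f)
= 19^(1*2)
= 19^2
= 361

361


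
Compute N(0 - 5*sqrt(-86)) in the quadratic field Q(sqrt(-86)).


N(a + b*sqrt(d)) = a^2 - d*b^2
= (0)^2 - (-86)*(-5)^2
= 0 + 2150
= 2150

2150


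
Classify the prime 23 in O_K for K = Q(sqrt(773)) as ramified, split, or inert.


K = Q(sqrt(773)). Since d mod 4 = 1, disc(K) = 773.
Check p | disc: 773 mod 23 = 14.
p does not divide disc. Compute Legendre symbol (d/p):
14^((23-1)/2) mod 23 = -1
(d/p) = -1, so p is inert: (p) stays prime with e=1, f=2, g=1.
Therefore p is inert.

inert


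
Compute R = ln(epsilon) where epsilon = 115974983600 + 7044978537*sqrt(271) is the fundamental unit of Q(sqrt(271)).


epsilon = 115974983600 + 7044978537*sqrt(271)
= 2.3195e+11
R = ln(2.3195e+11)
= 26.1698

26.1698


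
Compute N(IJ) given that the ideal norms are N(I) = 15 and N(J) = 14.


N(IJ) = N(I) * N(J)
= 15 * 14
= 210

210


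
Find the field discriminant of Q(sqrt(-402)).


For K = Q(sqrt(d)) with d squarefree: disc(K) = d if d = 1 mod 4, and disc(K) = 4d if d = 2 or 3 mod 4.
Here d = -402, and d mod 4 = 2.
d = 2 mod 4, not 1 (O_K = Z[sqrt(d)]), so disc(K) = 4d = 4 * (-402) = -1608

-1608


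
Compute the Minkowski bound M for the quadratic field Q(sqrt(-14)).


d = -14, d mod 4 = 2, so disc(K) = 4d = -56; |disc(K)| = 56
Imaginary quadratic field, so n = 2, s = r2 = 1, r1 = 0
M = (n!/n^n) * (4/pi)^s * sqrt(|disc(K)|) = (2!/2^2) * (4/pi)^1 * sqrt(56)
= 0.5 * 1.273240 * 7.483315
= 4.7640

4.7640


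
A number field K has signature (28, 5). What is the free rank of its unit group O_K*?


By Dirichlet's unit theorem:
rank = r1 + r2 - 1
= 28 + 5 - 1
= 32

32


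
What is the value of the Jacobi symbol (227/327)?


Compute (227/327) via quadratic reciprocity:
  reciprocity: (227/327) -> -(327/227)
  reduce: (100/227)
  pull out 2: (2/227) = -1  (since 227 mod 8 = 3)
  pull out 2: (2/227) = -1  (since 227 mod 8 = 3)
  reciprocity: (25/227) -> +(227/25)
  reduce: (2/25)
  pull out 2: (2/25) = +1  (since 25 mod 8 = 1)
  (1/25) = 1
Product of signs = -1

-1


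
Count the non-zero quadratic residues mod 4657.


For prime p, the number of non-zero quadratic residues is (p-1)/2.
= (4657-1)/2
= 2328

2328


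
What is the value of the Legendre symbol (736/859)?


p = 859 is prime, so compute (736/859) with the reciprocity algorithm (Jacobi-symbol steps: pull out 2s via (2/n), flip via reciprocity, reduce):
  pull out 2: (2/859) = -1  (since 859 mod 8 = 3)
  pull out 2: (2/859) = -1  (since 859 mod 8 = 3)
  pull out 2: (2/859) = -1  (since 859 mod 8 = 3)
  pull out 2: (2/859) = -1  (since 859 mod 8 = 3)
  pull out 2: (2/859) = -1  (since 859 mod 8 = 3)
  reciprocity: (23/859) -> -(859/23)
  reduce: (8/23)
  pull out 2: (2/23) = +1  (since 23 mod 8 = 7)
  pull out 2: (2/23) = +1  (since 23 mod 8 = 7)
  pull out 2: (2/23) = +1  (since 23 mod 8 = 7)
  (1/23) = 1
Product of signs = 1
(736/859) = 1

1


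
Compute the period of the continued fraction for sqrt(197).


Run the CF algorithm for sqrt(197).
a_0 = floor(sqrt(197)) = 14; set m_0=0, q_0=1.
Recurrence: m' = q*a - m,  q' = (d - m'^2)/q,  a' = floor((a_0 + m')/q').
  step 1: m=14, q=1, a=28
a_1 = 2*a_0 = 28, so the period closes here.
sqrt(197) = [14; 28]
Period length = 1

1


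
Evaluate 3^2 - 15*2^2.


x^2 - d*y^2
= 3^2 - 15*2^2
= 9 - 60
= -51

-51


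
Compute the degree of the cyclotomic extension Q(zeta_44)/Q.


The degree equals Euler's totient phi(44).
44 = 2^2 * 11
phi(44) = 20

20


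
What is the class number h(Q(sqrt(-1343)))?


K = Q(sqrt(-1343)). d mod 4 = 1, so D = disc(K) = d = -1343
h(K) equals the number of primitive reduced positive-definite forms (a, b, c) = a*x^2 + b*x*y + c*y^2 with b^2 - 4ac = D,
where reduced means |b| <= a <= c, with b >= 0 whenever |b| = a or a = c, and primitive means gcd(a, b, c) = 1.
Reduced forces 3a^2 <= |D| = 1343, so 1 <= a <= 21; b must have the parity of D, and c = (b^2 - D)/(4a) must be an integer >= a.
Enumerate a = 1..21, b in [-a, a]:
  a=1: (1, 1, 336)  [1]
  a=2: (2, -1, 168), (2, 1, 168)  [2]
  a=3: (3, -1, 112), (3, 1, 112)  [2]
  a=4: (4, -1, 84), (4, 1, 84)  [2]
  a=5: none
  a=6: (6, -5, 57), (6, -1, 56), (6, 1, 56), (6, 5, 57)  [4]
  a=7: (7, -1, 48), (7, 1, 48)  [2]
  a=8: (8, -1, 42), (8, 1, 42)  [2]
  a=9: (9, -5, 38), (9, 5, 38)  [2]
  a=10..11: none
  a=12: (12, -7, 29), (12, -1, 28), (12, 1, 28), (12, 7, 29)  [4]
  a=13: (13, -3, 26), (13, 3, 26)  [2]
  a=14: (14, -13, 27), (14, -1, 24), (14, 1, 24), (14, 13, 27)  [4]
  a=15: none
  a=16: (16, -1, 21), (16, 1, 21)  [2]
  a=17: (17, 17, 24)  [1]
  a=18: (18, -13, 21), (18, -5, 19), (18, 5, 19), (18, 13, 21)  [4]
  a=19..21: none
Total reduced forms: 1 + 2 + 2 + 2 + 4 + 2 + 2 + 2 + 4 + 2 + 4 + 2 + 1 + 4 = 34
h = 34

34


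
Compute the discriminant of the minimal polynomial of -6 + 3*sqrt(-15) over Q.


The element -6 + 3*sqrt(-15) has minimal polynomial:
x^2 + 12*x + 171
Discriminant = (12)^2 - 4*(171)
= 144 - 684
= -540

-540


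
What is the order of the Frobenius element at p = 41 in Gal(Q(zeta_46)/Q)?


The Frobenius at p in Gal(Q(zeta_n)/Q) = (Z/nZ)* is the class of p, so its order is ord_46(41), the smallest k >= 1 with 41^k = 1 mod 46.
n = 46 = 2 * 23, phi(46) = 22; the order divides phi(n).
Divisors of 22: 1, 2, 11, 22
Repeated squaring mod 46: 41^1 = 41, 41^2 = 25, 41^4 = 27, 41^8 = 39, 41^16 = 3
Test divisors in increasing order:
  k=1: 41^1 = 41 mod 46
  k=2: 41^2 = 25 mod 46
  k=11: 41^11 = 39 * 25 * 41 = 1 mod 46  <- first divisor giving 1
Order = 11

11


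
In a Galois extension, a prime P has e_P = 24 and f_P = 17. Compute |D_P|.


|D_P| = e * f
= 24 * 17
= 408

408


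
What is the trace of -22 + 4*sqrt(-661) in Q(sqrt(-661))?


Tr(a + b*sqrt(d)) = (a + b*sqrt(d)) + (a - b*sqrt(d)) = 2a
= 2 * (-22)
= -44

-44


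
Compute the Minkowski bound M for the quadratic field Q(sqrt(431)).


d = 431, d mod 4 = 3, so disc(K) = 4d = 1724; |disc(K)| = 1724
Real quadratic field, so n = 2, s = r2 = 0, r1 = 2
M = (n!/n^n) * (4/pi)^s * sqrt(|disc(K)|) = (2!/2^2) * (4/pi)^0 * sqrt(1724)
= 0.5 * 1.000000 * 41.521079
= 20.7605

20.7605


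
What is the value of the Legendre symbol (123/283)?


p = 283 is prime, so compute (123/283) with the reciprocity algorithm (Jacobi-symbol steps: pull out 2s via (2/n), flip via reciprocity, reduce):
  reciprocity: (123/283) -> -(283/123)
  reduce: (37/123)
  reciprocity: (37/123) -> +(123/37)
  reduce: (12/37)
  pull out 2: (2/37) = -1  (since 37 mod 8 = 5)
  pull out 2: (2/37) = -1  (since 37 mod 8 = 5)
  reciprocity: (3/37) -> +(37/3)
  reduce: (1/3)
  (1/3) = 1
Product of signs = -1
(123/283) = -1

-1


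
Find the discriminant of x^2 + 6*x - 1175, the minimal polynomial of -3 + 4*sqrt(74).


The element -3 + 4*sqrt(74) has minimal polynomial:
x^2 + 6*x - 1175
Discriminant = (6)^2 - 4*(-1175)
= 36 + 4700
= 4736

4736


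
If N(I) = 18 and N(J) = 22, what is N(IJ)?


N(IJ) = N(I) * N(J)
= 18 * 22
= 396

396


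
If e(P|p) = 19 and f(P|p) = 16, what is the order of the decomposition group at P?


|D_P| = e * f
= 19 * 16
= 304

304


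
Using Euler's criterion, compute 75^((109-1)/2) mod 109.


p = 109 is prime and the exponent is (p-1)/2 = 54, so by Euler's criterion 75^54 = (75/109) = +1 or -1 mod 109.
Compute by square-and-multiply:
  54 = 32 + 16 + 4 + 2 (binary 110110)
  Repeated squaring mod 109: 75^1 = 75, 75^2 = 66, 75^4 = 105, 75^8 = 16, 75^16 = 38, 75^32 = 27
  75^54 = 75^32 * 75^16 * 75^4 * 75^2 = 27 * 38 * 105 * 66 mod 109
    27 * 38 = 1026 = 45 mod 109
    45 * 105 = 4725 = 38 mod 109
    38 * 66 = 2508 = 1 mod 109
  75^54 = 1 mod 109
Result 1: 75 is a quadratic residue mod 109.
75^54 mod 109 = 1

1


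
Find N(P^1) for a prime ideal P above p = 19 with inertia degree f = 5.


N(P^a) = p^(a*f)
= 19^(1*5)
= 19^5
= 2476099

2476099


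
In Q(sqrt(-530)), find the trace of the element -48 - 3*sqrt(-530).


Tr(a + b*sqrt(d)) = (a + b*sqrt(d)) + (a - b*sqrt(d)) = 2a
= 2 * (-48)
= -96

-96


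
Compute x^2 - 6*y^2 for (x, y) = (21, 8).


x^2 - d*y^2
= 21^2 - 6*8^2
= 441 - 384
= 57

57


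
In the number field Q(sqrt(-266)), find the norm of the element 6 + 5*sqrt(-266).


N(a + b*sqrt(d)) = a^2 - d*b^2
= (6)^2 - (-266)*(5)^2
= 36 + 6650
= 6686

6686


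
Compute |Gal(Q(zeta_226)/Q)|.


|Gal(Q(zeta_226)/Q)| = phi(226)
= 112

112


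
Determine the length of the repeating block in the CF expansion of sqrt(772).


Run the CF algorithm for sqrt(772).
a_0 = floor(sqrt(772)) = 27; set m_0=0, q_0=1.
Recurrence: m' = q*a - m,  q' = (d - m'^2)/q,  a' = floor((a_0 + m')/q').
  step 1: m=27, q=43, a=1
  step 2: m=16, q=12, a=3
  step 3: m=20, q=31, a=1
  step 4: m=11, q=21, a=1
  step 5: m=10, q=32, a=1
  step 6: m=22, q=9, a=5
  step 7: m=23, q=27, a=1
  step 8: m=4, q=28, a=1
  step 9: m=24, q=7, a=7
  step 10: m=25, q=21, a=2
  step 11: m=17, q=23, a=1
  step 12: m=6, q=32, a=1
  step 13: m=26, q=3, a=17
  step 14: m=25, q=49, a=1
  step 15: m=24, q=4, a=12
  step 16: m=24, q=49, a=1
  step 17: m=25, q=3, a=17
  step 18: m=26, q=32, a=1
  step 19: m=6, q=23, a=1
  step 20: m=17, q=21, a=2
  step 21: m=25, q=7, a=7
  step 22: m=24, q=28, a=1
  step 23: m=4, q=27, a=1
  step 24: m=23, q=9, a=5
  step 25: m=22, q=32, a=1
  step 26: m=10, q=21, a=1
  step 27: m=11, q=31, a=1
  step 28: m=20, q=12, a=3
  step 29: m=16, q=43, a=1
  step 30: m=27, q=1, a=54
a_30 = 2*a_0 = 54, so the period closes here.
sqrt(772) = [27; 1, 3, 1, 1, 1, 5, 1, 1, 7, 2, 1, 1, 17, 1, 12, 1, 17, 1, 1, 2, 7, 1, 1, 5, 1, 1, 1, 3, 1, 54]
Period length = 30

30


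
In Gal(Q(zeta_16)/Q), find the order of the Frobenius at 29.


The Frobenius at p in Gal(Q(zeta_n)/Q) = (Z/nZ)* is the class of p, so its order is ord_16(29), the smallest k >= 1 with 29^k = 1 mod 16.
n = 16 = 2^4, phi(16) = 8; the order divides phi(n).
Divisors of 8: 1, 2, 4, 8
Repeated squaring mod 16: 29^1 = 13, 29^2 = 9, 29^4 = 1, 29^8 = 1
Test divisors in increasing order:
  k=1: 29^1 = 13 mod 16
  k=2: 29^2 = 9 mod 16
  k=4: 29^4 = 1 mod 16  <- first divisor giving 1
Order = 4

4


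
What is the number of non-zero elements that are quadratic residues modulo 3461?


For prime p, the number of non-zero quadratic residues is (p-1)/2.
= (3461-1)/2
= 1730

1730


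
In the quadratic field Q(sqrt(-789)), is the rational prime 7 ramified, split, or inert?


K = Q(sqrt(-789)). Since d mod 4 = 3, disc(K) = -3156.
Check p | disc: -3156 mod 7 = 1.
p does not divide disc. Compute Legendre symbol (d/p):
2^((7-1)/2) mod 7 = 1
(d/p) = 1, so p splits: (p) = P*P' with e=1, f=1, g=2.
Therefore p is split.

split


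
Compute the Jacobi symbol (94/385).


Compute (94/385) via quadratic reciprocity:
  pull out 2: (2/385) = +1  (since 385 mod 8 = 1)
  reciprocity: (47/385) -> +(385/47)
  reduce: (9/47)
  reciprocity: (9/47) -> +(47/9)
  reduce: (2/9)
  pull out 2: (2/9) = +1  (since 9 mod 8 = 1)
  (1/9) = 1
Product of signs = 1

1


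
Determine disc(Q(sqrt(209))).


For K = Q(sqrt(d)) with d squarefree: disc(K) = d if d = 1 mod 4, and disc(K) = 4d if d = 2 or 3 mod 4.
Here d = 209, and d mod 4 = 1.
d = 1 mod 4 (O_K = Z[(1+sqrt(d))/2]), so disc(K) = d = 209

209


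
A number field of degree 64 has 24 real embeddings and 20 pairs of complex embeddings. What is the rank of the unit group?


By Dirichlet's unit theorem:
rank = r1 + r2 - 1
= 24 + 20 - 1
= 43

43


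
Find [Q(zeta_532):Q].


The degree equals Euler's totient phi(532).
532 = 2^2 * 7 * 19
phi(532) = 216

216


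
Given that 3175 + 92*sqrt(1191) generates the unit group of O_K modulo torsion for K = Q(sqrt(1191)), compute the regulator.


epsilon = 3175 + 92*sqrt(1191)
= 6349.9998
R = ln(6349.9998)
= 8.7562

8.7562


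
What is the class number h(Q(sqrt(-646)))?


K = Q(sqrt(-646)). d mod 4 = 2, so D = disc(K) = 4d = -2584
h(K) equals the number of primitive reduced positive-definite forms (a, b, c) = a*x^2 + b*x*y + c*y^2 with b^2 - 4ac = D,
where reduced means |b| <= a <= c, with b >= 0 whenever |b| = a or a = c, and primitive means gcd(a, b, c) = 1.
Reduced forces 3a^2 <= |D| = 2584, so 1 <= a <= 29; b must have the parity of D, and c = (b^2 - D)/(4a) must be an integer >= a.
Enumerate a = 1..29, b in [-a, a]:
  a=1: (1, 0, 646)  [1]
  a=2: (2, 0, 323)  [1]
  a=3..4: none
  a=5: (5, -4, 130), (5, 4, 130)  [2]
  a=6..9: none
  a=10: (10, -4, 65), (10, 4, 65)  [2]
  a=11: (11, -10, 61), (11, 10, 61)  [2]
  a=12: none
  a=13: (13, -4, 50), (13, 4, 50)  [2]
  a=14..16: none
  a=17: (17, 0, 38)  [1]
  a=18: none
  a=19: (19, 0, 34)  [1]
  a=20..21: none
  a=22: (22, -12, 31), (22, 12, 31)  [2]
  a=23..24: none
  a=25: (25, -4, 26), (25, 4, 26)  [2]
  a=26..29: none
Total reduced forms: 1 + 1 + 2 + 2 + 2 + 2 + 1 + 1 + 2 + 2 = 16
h = 16

16


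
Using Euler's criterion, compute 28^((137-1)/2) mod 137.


p = 137 is prime and the exponent is (p-1)/2 = 68, so by Euler's criterion 28^68 = (28/137) = +1 or -1 mod 137.
Compute by square-and-multiply:
  68 = 64 + 4 (binary 1000100)
  Repeated squaring mod 137: 28^1 = 28, 28^2 = 99, 28^4 = 74, 28^8 = 133, 28^16 = 16, 28^32 = 119, 28^64 = 50
  28^68 = 28^64 * 28^4 = 50 * 74 mod 137
    50 * 74 = 3700 = 1 mod 137
  28^68 = 1 mod 137
Result 1: 28 is a quadratic residue mod 137.
28^68 mod 137 = 1

1


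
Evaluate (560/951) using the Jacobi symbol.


Compute (560/951) via quadratic reciprocity:
  pull out 2: (2/951) = +1  (since 951 mod 8 = 7)
  pull out 2: (2/951) = +1  (since 951 mod 8 = 7)
  pull out 2: (2/951) = +1  (since 951 mod 8 = 7)
  pull out 2: (2/951) = +1  (since 951 mod 8 = 7)
  reciprocity: (35/951) -> -(951/35)
  reduce: (6/35)
  pull out 2: (2/35) = -1  (since 35 mod 8 = 3)
  reciprocity: (3/35) -> -(35/3)
  reduce: (2/3)
  pull out 2: (2/3) = -1  (since 3 mod 8 = 3)
  (1/3) = 1
Product of signs = 1

1


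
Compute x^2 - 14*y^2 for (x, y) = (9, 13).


x^2 - d*y^2
= 9^2 - 14*13^2
= 81 - 2366
= -2285

-2285


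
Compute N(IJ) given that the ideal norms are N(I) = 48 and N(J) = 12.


N(IJ) = N(I) * N(J)
= 48 * 12
= 576

576


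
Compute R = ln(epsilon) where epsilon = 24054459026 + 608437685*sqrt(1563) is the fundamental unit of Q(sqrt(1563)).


epsilon = 24054459026 + 608437685*sqrt(1563)
= 4.8109e+10
R = ln(4.8109e+10)
= 24.5967

24.5967


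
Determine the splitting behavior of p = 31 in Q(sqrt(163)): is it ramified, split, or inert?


K = Q(sqrt(163)). Since d mod 4 = 3, disc(K) = 652.
Check p | disc: 652 mod 31 = 1.
p does not divide disc. Compute Legendre symbol (d/p):
8^((31-1)/2) mod 31 = 1
(d/p) = 1, so p splits: (p) = P*P' with e=1, f=1, g=2.
Therefore p is split.

split


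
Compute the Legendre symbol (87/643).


p = 643 is prime, so compute (87/643) with the reciprocity algorithm (Jacobi-symbol steps: pull out 2s via (2/n), flip via reciprocity, reduce):
  reciprocity: (87/643) -> -(643/87)
  reduce: (34/87)
  pull out 2: (2/87) = +1  (since 87 mod 8 = 7)
  reciprocity: (17/87) -> +(87/17)
  reduce: (2/17)
  pull out 2: (2/17) = +1  (since 17 mod 8 = 1)
  (1/17) = 1
Product of signs = -1
(87/643) = -1

-1


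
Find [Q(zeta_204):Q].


The degree equals Euler's totient phi(204).
204 = 2^2 * 3 * 17
phi(204) = 64

64


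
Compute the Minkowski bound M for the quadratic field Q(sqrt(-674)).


d = -674, d mod 4 = 2, so disc(K) = 4d = -2696; |disc(K)| = 2696
Imaginary quadratic field, so n = 2, s = r2 = 1, r1 = 0
M = (n!/n^n) * (4/pi)^s * sqrt(|disc(K)|) = (2!/2^2) * (4/pi)^1 * sqrt(2696)
= 0.5 * 1.273240 * 51.923020
= 33.0552

33.0552


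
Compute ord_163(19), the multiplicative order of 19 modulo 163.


We want ord_163(19), the smallest k >= 1 with 19^k = 1 mod 163.
n = 163 = 163, phi(163) = 162; the order divides phi(n).
Divisors of 162: 1, 2, 3, 6, 9, 18, 27, 54, 81, 162
Repeated squaring mod 163: 19^1 = 19, 19^2 = 35, 19^4 = 84, 19^8 = 47, 19^16 = 90, 19^32 = 113, 19^64 = 55, 19^128 = 91
Test divisors in increasing order:
  k=1: 19^1 = 19 mod 163
  k=2: 19^2 = 35 mod 163
  k=3: 19^3 = 35 * 19 = 13 mod 163
  k=6: 19^6 = 84 * 35 = 6 mod 163
  k=9: 19^9 = 47 * 19 = 78 mod 163
  k=18: 19^18 = 90 * 35 = 53 mod 163
  k=27: 19^27 = 90 * 47 * 35 * 19 = 59 mod 163
  k=54: 19^54 = 113 * 90 * 84 * 35 = 58 mod 163
  k=81: 19^81 = 55 * 90 * 19 = 162 mod 163
  k=162: 19^162 = 91 * 113 * 35 = 1 mod 163  <- first divisor giving 1
Order = 162

162


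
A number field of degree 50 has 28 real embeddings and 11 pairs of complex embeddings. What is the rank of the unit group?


By Dirichlet's unit theorem:
rank = r1 + r2 - 1
= 28 + 11 - 1
= 38

38


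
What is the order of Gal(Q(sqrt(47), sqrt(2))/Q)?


The 2 square roots of distinct primes are multiplicatively independent over Q,
so [K:Q] = 2^2 and Gal(K/Q) is isomorphic to (Z/2Z)^2.
|Gal| = 2^2 = 4

4


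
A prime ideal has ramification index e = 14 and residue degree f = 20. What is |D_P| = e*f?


|D_P| = e * f
= 14 * 20
= 280

280


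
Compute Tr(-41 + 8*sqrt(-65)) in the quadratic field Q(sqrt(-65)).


Tr(a + b*sqrt(d)) = (a + b*sqrt(d)) + (a - b*sqrt(d)) = 2a
= 2 * (-41)
= -82

-82


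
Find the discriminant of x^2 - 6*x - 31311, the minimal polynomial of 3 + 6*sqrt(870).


The element 3 + 6*sqrt(870) has minimal polynomial:
x^2 - 6*x - 31311
Discriminant = (-6)^2 - 4*(-31311)
= 36 + 125244
= 125280

125280


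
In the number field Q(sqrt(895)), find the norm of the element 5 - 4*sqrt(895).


N(a + b*sqrt(d)) = a^2 - d*b^2
= (5)^2 - (895)*(-4)^2
= 25 - 14320
= -14295

-14295


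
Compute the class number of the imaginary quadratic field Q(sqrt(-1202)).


K = Q(sqrt(-1202)). d mod 4 = 2, so D = disc(K) = 4d = -4808
h(K) equals the number of primitive reduced positive-definite forms (a, b, c) = a*x^2 + b*x*y + c*y^2 with b^2 - 4ac = D,
where reduced means |b| <= a <= c, with b >= 0 whenever |b| = a or a = c, and primitive means gcd(a, b, c) = 1.
Reduced forces 3a^2 <= |D| = 4808, so 1 <= a <= 40; b must have the parity of D, and c = (b^2 - D)/(4a) must be an integer >= a.
Enumerate a = 1..40, b in [-a, a]:
  a=1: (1, 0, 1202)  [1]
  a=2: (2, 0, 601)  [1]
  a=3: (3, -2, 401), (3, 2, 401)  [2]
  a=4..5: none
  a=6: (6, -4, 201), (6, 4, 201)  [2]
  a=7: (7, -6, 173), (7, 6, 173)  [2]
  a=8: none
  a=9: (9, -4, 134), (9, 4, 134)  [2]
  a=10..13: none
  a=14: (14, -8, 87), (14, 8, 87)  [2]
  a=15..17: none
  a=18: (18, -4, 67), (18, 4, 67)  [2]
  a=19..20: none
  a=21: (21, -20, 62), (21, -8, 58), (21, 8, 58), (21, 20, 62)  [4]
  a=22..26: none
  a=27: (27, -22, 49), (27, 22, 49)  [2]
  a=28: none
  a=29: (29, -8, 42), (29, 8, 42)  [2]
  a=30: none
  a=31: (31, -20, 42), (31, 20, 42)  [2]
  a=32..40: none
Total reduced forms: 1 + 1 + 2 + 2 + 2 + 2 + 2 + 2 + 4 + 2 + 2 + 2 = 24
h = 24

24


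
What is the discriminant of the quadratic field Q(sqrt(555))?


For K = Q(sqrt(d)) with d squarefree: disc(K) = d if d = 1 mod 4, and disc(K) = 4d if d = 2 or 3 mod 4.
Here d = 555, and d mod 4 = 3.
d = 3 mod 4, not 1 (O_K = Z[sqrt(d)]), so disc(K) = 4d = 4 * (555) = 2220

2220


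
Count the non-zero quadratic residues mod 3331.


For prime p, the number of non-zero quadratic residues is (p-1)/2.
= (3331-1)/2
= 1665

1665


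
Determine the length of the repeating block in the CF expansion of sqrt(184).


Run the CF algorithm for sqrt(184).
a_0 = floor(sqrt(184)) = 13; set m_0=0, q_0=1.
Recurrence: m' = q*a - m,  q' = (d - m'^2)/q,  a' = floor((a_0 + m')/q').
  step 1: m=13, q=15, a=1
  step 2: m=2, q=12, a=1
  step 3: m=10, q=7, a=3
  step 4: m=11, q=9, a=2
  step 5: m=7, q=15, a=1
  step 6: m=8, q=8, a=2
  step 7: m=8, q=15, a=1
  step 8: m=7, q=9, a=2
  step 9: m=11, q=7, a=3
  step 10: m=10, q=12, a=1
  step 11: m=2, q=15, a=1
  step 12: m=13, q=1, a=26
a_12 = 2*a_0 = 26, so the period closes here.
sqrt(184) = [13; 1, 1, 3, 2, 1, 2, 1, 2, 3, 1, 1, 26]
Period length = 12

12


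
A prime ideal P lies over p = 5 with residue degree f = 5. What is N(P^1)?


N(P^a) = p^(a*f)
= 5^(1*5)
= 5^5
= 3125

3125


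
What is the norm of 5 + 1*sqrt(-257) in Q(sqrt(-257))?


N(a + b*sqrt(d)) = a^2 - d*b^2
= (5)^2 - (-257)*(1)^2
= 25 + 257
= 282

282


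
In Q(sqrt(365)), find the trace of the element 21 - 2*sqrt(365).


Tr(a + b*sqrt(d)) = (a + b*sqrt(d)) + (a - b*sqrt(d)) = 2a
= 2 * (21)
= 42

42


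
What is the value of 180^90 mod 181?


p = 181 is prime and the exponent is (p-1)/2 = 90, so by Euler's criterion 180^90 = (180/181) = +1 or -1 mod 181.
Compute by square-and-multiply:
  90 = 64 + 16 + 8 + 2 (binary 1011010)
  Repeated squaring mod 181: 180^1 = 180, 180^2 = 1, 180^4 = 1, 180^8 = 1, 180^16 = 1, 180^32 = 1, 180^64 = 1
  180^90 = 180^64 * 180^16 * 180^8 * 180^2 = 1 * 1 * 1 * 1 mod 181
    1 * 1 = 1 = 1 mod 181
    1 * 1 = 1 = 1 mod 181
    1 * 1 = 1 = 1 mod 181
  180^90 = 1 mod 181
Result 1: 180 is a quadratic residue mod 181.
180^90 mod 181 = 1

1


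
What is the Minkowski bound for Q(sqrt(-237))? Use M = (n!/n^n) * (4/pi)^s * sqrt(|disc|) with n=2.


d = -237, d mod 4 = 3, so disc(K) = 4d = -948; |disc(K)| = 948
Imaginary quadratic field, so n = 2, s = r2 = 1, r1 = 0
M = (n!/n^n) * (4/pi)^s * sqrt(|disc(K)|) = (2!/2^2) * (4/pi)^1 * sqrt(948)
= 0.5 * 1.273240 * 30.789609
= 19.6013

19.6013


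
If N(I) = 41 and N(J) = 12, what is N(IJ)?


N(IJ) = N(I) * N(J)
= 41 * 12
= 492

492


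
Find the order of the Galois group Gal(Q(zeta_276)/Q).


|Gal(Q(zeta_276)/Q)| = phi(276)
= 88

88


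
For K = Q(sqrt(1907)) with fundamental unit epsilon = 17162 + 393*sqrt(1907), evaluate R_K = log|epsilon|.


epsilon = 17162 + 393*sqrt(1907)
= 34324.0000
R = ln(34324.0000)
= 10.4436

10.4436


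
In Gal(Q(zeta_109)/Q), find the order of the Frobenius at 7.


The Frobenius at p in Gal(Q(zeta_n)/Q) = (Z/nZ)* is the class of p, so its order is ord_109(7), the smallest k >= 1 with 7^k = 1 mod 109.
n = 109 = 109, phi(109) = 108; the order divides phi(n).
Divisors of 108: 1, 2, 3, 4, 6, 9, 12, 18, 27, 36, 54, 108
Repeated squaring mod 109: 7^1 = 7, 7^2 = 49, 7^4 = 3, 7^8 = 9, 7^16 = 81, 7^32 = 21, 7^64 = 5
Test divisors in increasing order:
  k=1: 7^1 = 7 mod 109
  k=2: 7^2 = 49 mod 109
  k=3: 7^3 = 49 * 7 = 16 mod 109
  k=4: 7^4 = 3 mod 109
  k=6: 7^6 = 3 * 49 = 38 mod 109
  k=9: 7^9 = 9 * 7 = 63 mod 109
  k=12: 7^12 = 9 * 3 = 27 mod 109
  k=18: 7^18 = 81 * 49 = 45 mod 109
  k=27: 7^27 = 81 * 9 * 49 * 7 = 1 mod 109  <- first divisor giving 1
Order = 27

27


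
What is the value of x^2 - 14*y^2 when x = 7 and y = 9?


x^2 - d*y^2
= 7^2 - 14*9^2
= 49 - 1134
= -1085

-1085


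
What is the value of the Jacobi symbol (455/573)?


Compute (455/573) via quadratic reciprocity:
  reciprocity: (455/573) -> +(573/455)
  reduce: (118/455)
  pull out 2: (2/455) = +1  (since 455 mod 8 = 7)
  reciprocity: (59/455) -> -(455/59)
  reduce: (42/59)
  pull out 2: (2/59) = -1  (since 59 mod 8 = 3)
  reciprocity: (21/59) -> +(59/21)
  reduce: (17/21)
  reciprocity: (17/21) -> +(21/17)
  reduce: (4/17)
  pull out 2: (2/17) = +1  (since 17 mod 8 = 1)
  pull out 2: (2/17) = +1  (since 17 mod 8 = 1)
  (1/17) = 1
Product of signs = 1

1


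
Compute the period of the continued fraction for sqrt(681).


Run the CF algorithm for sqrt(681).
a_0 = floor(sqrt(681)) = 26; set m_0=0, q_0=1.
Recurrence: m' = q*a - m,  q' = (d - m'^2)/q,  a' = floor((a_0 + m')/q').
  step 1: m=26, q=5, a=10
  step 2: m=24, q=21, a=2
  step 3: m=18, q=17, a=2
  step 4: m=16, q=25, a=1
  step 5: m=9, q=24, a=1
  step 6: m=15, q=19, a=2
  step 7: m=23, q=8, a=6
  step 8: m=25, q=7, a=7
  step 9: m=24, q=15, a=3
  step 10: m=21, q=16, a=2
  step 11: m=11, q=35, a=1
  step 12: m=24, q=3, a=16
  step 13: m=24, q=35, a=1
  step 14: m=11, q=16, a=2
  step 15: m=21, q=15, a=3
  step 16: m=24, q=7, a=7
  step 17: m=25, q=8, a=6
  step 18: m=23, q=19, a=2
  step 19: m=15, q=24, a=1
  step 20: m=9, q=25, a=1
  step 21: m=16, q=17, a=2
  step 22: m=18, q=21, a=2
  step 23: m=24, q=5, a=10
  step 24: m=26, q=1, a=52
a_24 = 2*a_0 = 52, so the period closes here.
sqrt(681) = [26; 10, 2, 2, 1, 1, 2, 6, 7, 3, 2, 1, 16, 1, 2, 3, 7, 6, 2, 1, 1, 2, 2, 10, 52]
Period length = 24

24


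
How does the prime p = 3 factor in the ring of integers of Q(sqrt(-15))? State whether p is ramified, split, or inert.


K = Q(sqrt(-15)). Since d mod 4 = 1, disc(K) = -15.
Check p | disc: -15 mod 3 = 0.
p divides disc, so p ramifies: (p) = P^2 with e=2, f=1, g=1.
Therefore p is ramified.

ramified


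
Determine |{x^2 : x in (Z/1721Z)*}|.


For prime p, the number of non-zero quadratic residues is (p-1)/2.
= (1721-1)/2
= 860

860


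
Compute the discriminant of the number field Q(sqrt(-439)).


For K = Q(sqrt(d)) with d squarefree: disc(K) = d if d = 1 mod 4, and disc(K) = 4d if d = 2 or 3 mod 4.
Here d = -439, and d mod 4 = 1.
d = 1 mod 4 (O_K = Z[(1+sqrt(d))/2]), so disc(K) = d = -439

-439


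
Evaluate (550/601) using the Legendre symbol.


p = 601 is prime, so compute (550/601) with the reciprocity algorithm (Jacobi-symbol steps: pull out 2s via (2/n), flip via reciprocity, reduce):
  pull out 2: (2/601) = +1  (since 601 mod 8 = 1)
  reciprocity: (275/601) -> +(601/275)
  reduce: (51/275)
  reciprocity: (51/275) -> -(275/51)
  reduce: (20/51)
  pull out 2: (2/51) = -1  (since 51 mod 8 = 3)
  pull out 2: (2/51) = -1  (since 51 mod 8 = 3)
  reciprocity: (5/51) -> +(51/5)
  reduce: (1/5)
  (1/5) = 1
Product of signs = -1
(550/601) = -1

-1


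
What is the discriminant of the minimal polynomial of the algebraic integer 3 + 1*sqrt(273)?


The element 3 + 1*sqrt(273) has minimal polynomial:
x^2 - 6*x - 264
Discriminant = (-6)^2 - 4*(-264)
= 36 + 1056
= 1092

1092


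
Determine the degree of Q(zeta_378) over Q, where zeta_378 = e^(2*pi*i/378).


The degree equals Euler's totient phi(378).
378 = 2 * 3^3 * 7
phi(378) = 108

108


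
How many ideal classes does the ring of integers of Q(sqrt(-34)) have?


K = Q(sqrt(-34)). d mod 4 = 2, so D = disc(K) = 4d = -136
h(K) equals the number of primitive reduced positive-definite forms (a, b, c) = a*x^2 + b*x*y + c*y^2 with b^2 - 4ac = D,
where reduced means |b| <= a <= c, with b >= 0 whenever |b| = a or a = c, and primitive means gcd(a, b, c) = 1.
Reduced forces 3a^2 <= |D| = 136, so 1 <= a <= 6; b must have the parity of D, and c = (b^2 - D)/(4a) must be an integer >= a.
Enumerate a = 1..6, b in [-a, a]:
  a=1: (1, 0, 34)  [1]
  a=2: (2, 0, 17)  [1]
  a=3..4: none
  a=5: (5, -2, 7), (5, 2, 7)  [2]
  a=6: none
Total reduced forms: 1 + 1 + 2 = 4
h = 4

4


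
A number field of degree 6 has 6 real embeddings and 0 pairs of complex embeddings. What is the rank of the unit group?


By Dirichlet's unit theorem:
rank = r1 + r2 - 1
= 6 + 0 - 1
= 5

5


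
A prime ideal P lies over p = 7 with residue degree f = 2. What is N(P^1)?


N(P^a) = p^(a*f)
= 7^(1*2)
= 7^2
= 49

49


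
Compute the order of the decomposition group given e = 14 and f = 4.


|D_P| = e * f
= 14 * 4
= 56

56


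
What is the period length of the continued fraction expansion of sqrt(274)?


Run the CF algorithm for sqrt(274).
a_0 = floor(sqrt(274)) = 16; set m_0=0, q_0=1.
Recurrence: m' = q*a - m,  q' = (d - m'^2)/q,  a' = floor((a_0 + m')/q').
  step 1: m=16, q=18, a=1
  step 2: m=2, q=15, a=1
  step 3: m=13, q=7, a=4
  step 4: m=15, q=7, a=4
  step 5: m=13, q=15, a=1
  step 6: m=2, q=18, a=1
  step 7: m=16, q=1, a=32
a_7 = 2*a_0 = 32, so the period closes here.
sqrt(274) = [16; 1, 1, 4, 4, 1, 1, 32]
Period length = 7

7
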